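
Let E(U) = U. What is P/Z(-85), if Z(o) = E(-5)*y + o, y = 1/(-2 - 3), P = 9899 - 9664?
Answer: -235/84 ≈ -2.7976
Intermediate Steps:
P = 235
y = -⅕ (y = 1/(-5) = -⅕ ≈ -0.20000)
Z(o) = 1 + o (Z(o) = -5*(-⅕) + o = 1 + o)
P/Z(-85) = 235/(1 - 85) = 235/(-84) = 235*(-1/84) = -235/84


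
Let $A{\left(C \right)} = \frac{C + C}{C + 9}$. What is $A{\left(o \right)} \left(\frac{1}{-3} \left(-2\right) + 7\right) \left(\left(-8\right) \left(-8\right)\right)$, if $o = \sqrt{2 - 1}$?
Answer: $\frac{1472}{15} \approx 98.133$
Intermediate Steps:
$o = 1$ ($o = \sqrt{1} = 1$)
$A{\left(C \right)} = \frac{2 C}{9 + C}$
$A{\left(o \right)} \left(\frac{1}{-3} \left(-2\right) + 7\right) \left(\left(-8\right) \left(-8\right)\right) = 2 \cdot 1 \frac{1}{9 + 1} \left(\frac{1}{-3} \left(-2\right) + 7\right) \left(\left(-8\right) \left(-8\right)\right) = 2 \cdot 1 \cdot \frac{1}{10} \left(\left(- \frac{1}{3}\right) \left(-2\right) + 7\right) 64 = 2 \cdot 1 \cdot \frac{1}{10} \left(\frac{2}{3} + 7\right) 64 = \frac{1}{5} \cdot \frac{23}{3} \cdot 64 = \frac{23}{15} \cdot 64 = \frac{1472}{15}$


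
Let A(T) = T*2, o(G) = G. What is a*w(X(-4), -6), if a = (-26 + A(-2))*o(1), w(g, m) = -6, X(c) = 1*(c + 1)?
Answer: 180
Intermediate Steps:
X(c) = 1 + c (X(c) = 1*(1 + c) = 1 + c)
A(T) = 2*T
a = -30 (a = (-26 + 2*(-2))*1 = (-26 - 4)*1 = -30*1 = -30)
a*w(X(-4), -6) = -30*(-6) = 180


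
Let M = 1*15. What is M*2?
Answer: 30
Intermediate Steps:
M = 15
M*2 = 15*2 = 30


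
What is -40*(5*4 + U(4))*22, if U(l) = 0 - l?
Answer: -14080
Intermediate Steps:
U(l) = -l
-40*(5*4 + U(4))*22 = -40*(5*4 - 1*4)*22 = -40*(20 - 4)*22 = -40*16*22 = -640*22 = -14080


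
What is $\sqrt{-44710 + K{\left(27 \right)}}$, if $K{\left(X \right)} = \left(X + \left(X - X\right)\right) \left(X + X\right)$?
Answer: $2 i \sqrt{10813} \approx 207.97 i$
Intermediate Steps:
$K{\left(X \right)} = 2 X^{2}$ ($K{\left(X \right)} = \left(X + 0\right) 2 X = X 2 X = 2 X^{2}$)
$\sqrt{-44710 + K{\left(27 \right)}} = \sqrt{-44710 + 2 \cdot 27^{2}} = \sqrt{-44710 + 2 \cdot 729} = \sqrt{-44710 + 1458} = \sqrt{-43252} = 2 i \sqrt{10813}$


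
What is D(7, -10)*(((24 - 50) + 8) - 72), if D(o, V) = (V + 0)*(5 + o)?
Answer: 10800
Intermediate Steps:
D(o, V) = V*(5 + o)
D(7, -10)*(((24 - 50) + 8) - 72) = (-10*(5 + 7))*(((24 - 50) + 8) - 72) = (-10*12)*((-26 + 8) - 72) = -120*(-18 - 72) = -120*(-90) = 10800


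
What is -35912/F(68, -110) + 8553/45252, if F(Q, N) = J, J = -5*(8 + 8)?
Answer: 33870293/75420 ≈ 449.09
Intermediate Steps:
J = -80 (J = -5*16 = -80)
F(Q, N) = -80
-35912/F(68, -110) + 8553/45252 = -35912/(-80) + 8553/45252 = -35912*(-1/80) + 8553*(1/45252) = 4489/10 + 2851/15084 = 33870293/75420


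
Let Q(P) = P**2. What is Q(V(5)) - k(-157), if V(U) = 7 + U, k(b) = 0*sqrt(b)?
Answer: 144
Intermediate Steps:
k(b) = 0
Q(V(5)) - k(-157) = (7 + 5)**2 - 1*0 = 12**2 + 0 = 144 + 0 = 144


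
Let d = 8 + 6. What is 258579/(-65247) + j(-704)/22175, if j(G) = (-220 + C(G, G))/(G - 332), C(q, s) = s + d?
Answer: -28287397933/7137804310 ≈ -3.9630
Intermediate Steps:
d = 14
C(q, s) = 14 + s (C(q, s) = s + 14 = 14 + s)
j(G) = (-206 + G)/(-332 + G) (j(G) = (-220 + (14 + G))/(G - 332) = (-206 + G)/(-332 + G))
258579/(-65247) + j(-704)/22175 = 258579/(-65247) + ((-206 - 704)/(-332 - 704))/22175 = 258579*(-1/65247) + (-910/(-1036))*(1/22175) = -86193/21749 - 1/1036*(-910)*(1/22175) = -86193/21749 + (65/74)*(1/22175) = -86193/21749 + 13/328190 = -28287397933/7137804310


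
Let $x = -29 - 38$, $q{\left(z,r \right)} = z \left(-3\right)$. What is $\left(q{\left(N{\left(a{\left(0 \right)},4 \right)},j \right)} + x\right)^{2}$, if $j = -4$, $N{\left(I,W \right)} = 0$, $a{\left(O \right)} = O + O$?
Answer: $4489$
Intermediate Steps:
$a{\left(O \right)} = 2 O$
$q{\left(z,r \right)} = - 3 z$
$x = -67$
$\left(q{\left(N{\left(a{\left(0 \right)},4 \right)},j \right)} + x\right)^{2} = \left(\left(-3\right) 0 - 67\right)^{2} = \left(0 - 67\right)^{2} = \left(-67\right)^{2} = 4489$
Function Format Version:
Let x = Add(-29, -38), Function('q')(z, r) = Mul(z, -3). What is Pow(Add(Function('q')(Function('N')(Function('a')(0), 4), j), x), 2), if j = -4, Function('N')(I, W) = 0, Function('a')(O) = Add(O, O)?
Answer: 4489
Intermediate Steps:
Function('a')(O) = Mul(2, O)
Function('q')(z, r) = Mul(-3, z)
x = -67
Pow(Add(Function('q')(Function('N')(Function('a')(0), 4), j), x), 2) = Pow(Add(Mul(-3, 0), -67), 2) = Pow(Add(0, -67), 2) = Pow(-67, 2) = 4489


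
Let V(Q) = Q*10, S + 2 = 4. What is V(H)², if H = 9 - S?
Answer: 4900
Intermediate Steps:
S = 2 (S = -2 + 4 = 2)
H = 7 (H = 9 - 1*2 = 9 - 2 = 7)
V(Q) = 10*Q
V(H)² = (10*7)² = 70² = 4900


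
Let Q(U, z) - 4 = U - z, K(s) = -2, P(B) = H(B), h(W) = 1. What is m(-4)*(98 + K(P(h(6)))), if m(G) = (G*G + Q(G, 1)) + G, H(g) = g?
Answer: 1056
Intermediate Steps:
P(B) = B
Q(U, z) = 4 + U - z (Q(U, z) = 4 + (U - z) = 4 + U - z)
m(G) = 3 + G² + 2*G (m(G) = (G*G + (4 + G - 1*1)) + G = (G² + (4 + G - 1)) + G = (G² + (3 + G)) + G = (3 + G + G²) + G = 3 + G² + 2*G)
m(-4)*(98 + K(P(h(6)))) = (3 + (-4)² + 2*(-4))*(98 - 2) = (3 + 16 - 8)*96 = 11*96 = 1056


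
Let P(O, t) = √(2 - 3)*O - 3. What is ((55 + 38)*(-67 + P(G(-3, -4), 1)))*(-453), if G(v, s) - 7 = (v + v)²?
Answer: 2949030 - 1811547*I ≈ 2.949e+6 - 1.8115e+6*I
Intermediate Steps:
G(v, s) = 7 + 4*v² (G(v, s) = 7 + (v + v)² = 7 + (2*v)² = 7 + 4*v²)
P(O, t) = -3 + I*O (P(O, t) = √(-1)*O - 3 = I*O - 3 = -3 + I*O)
((55 + 38)*(-67 + P(G(-3, -4), 1)))*(-453) = ((55 + 38)*(-67 + (-3 + I*(7 + 4*(-3)²))))*(-453) = (93*(-67 + (-3 + I*(7 + 4*9))))*(-453) = (93*(-67 + (-3 + I*(7 + 36))))*(-453) = (93*(-67 + (-3 + I*43)))*(-453) = (93*(-67 + (-3 + 43*I)))*(-453) = (93*(-70 + 43*I))*(-453) = (-6510 + 3999*I)*(-453) = 2949030 - 1811547*I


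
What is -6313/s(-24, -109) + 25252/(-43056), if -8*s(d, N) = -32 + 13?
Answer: -543745003/204516 ≈ -2658.7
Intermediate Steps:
s(d, N) = 19/8 (s(d, N) = -(-32 + 13)/8 = -⅛*(-19) = 19/8)
-6313/s(-24, -109) + 25252/(-43056) = -6313/19/8 + 25252/(-43056) = -6313*8/19 + 25252*(-1/43056) = -50504/19 - 6313/10764 = -543745003/204516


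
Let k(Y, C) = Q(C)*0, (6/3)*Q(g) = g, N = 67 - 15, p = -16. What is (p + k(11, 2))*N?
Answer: -832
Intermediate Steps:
N = 52
Q(g) = g/2
k(Y, C) = 0 (k(Y, C) = (C/2)*0 = 0)
(p + k(11, 2))*N = (-16 + 0)*52 = -16*52 = -832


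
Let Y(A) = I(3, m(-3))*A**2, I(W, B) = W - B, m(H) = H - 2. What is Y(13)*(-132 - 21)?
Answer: -206856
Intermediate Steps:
m(H) = -2 + H
Y(A) = 8*A**2 (Y(A) = (3 - (-2 - 3))*A**2 = (3 - 1*(-5))*A**2 = (3 + 5)*A**2 = 8*A**2)
Y(13)*(-132 - 21) = (8*13**2)*(-132 - 21) = (8*169)*(-153) = 1352*(-153) = -206856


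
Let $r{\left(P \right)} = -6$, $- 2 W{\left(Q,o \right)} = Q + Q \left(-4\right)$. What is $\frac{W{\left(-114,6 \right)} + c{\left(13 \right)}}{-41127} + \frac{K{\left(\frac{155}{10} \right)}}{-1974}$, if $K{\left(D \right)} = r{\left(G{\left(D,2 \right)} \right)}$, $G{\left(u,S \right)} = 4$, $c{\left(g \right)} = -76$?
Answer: $\frac{122390}{13530783} \approx 0.0090453$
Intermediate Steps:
$W{\left(Q,o \right)} = \frac{3 Q}{2}$ ($W{\left(Q,o \right)} = - \frac{Q + Q \left(-4\right)}{2} = - \frac{Q - 4 Q}{2} = - \frac{\left(-3\right) Q}{2} = \frac{3 Q}{2}$)
$K{\left(D \right)} = -6$
$\frac{W{\left(-114,6 \right)} + c{\left(13 \right)}}{-41127} + \frac{K{\left(\frac{155}{10} \right)}}{-1974} = \frac{\frac{3}{2} \left(-114\right) - 76}{-41127} - \frac{6}{-1974} = \left(-171 - 76\right) \left(- \frac{1}{41127}\right) - - \frac{1}{329} = \left(-247\right) \left(- \frac{1}{41127}\right) + \frac{1}{329} = \frac{247}{41127} + \frac{1}{329} = \frac{122390}{13530783}$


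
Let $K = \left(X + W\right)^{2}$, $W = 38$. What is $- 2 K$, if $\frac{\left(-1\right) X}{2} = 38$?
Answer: $-2888$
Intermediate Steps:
$X = -76$ ($X = \left(-2\right) 38 = -76$)
$K = 1444$ ($K = \left(-76 + 38\right)^{2} = \left(-38\right)^{2} = 1444$)
$- 2 K = \left(-2\right) 1444 = -2888$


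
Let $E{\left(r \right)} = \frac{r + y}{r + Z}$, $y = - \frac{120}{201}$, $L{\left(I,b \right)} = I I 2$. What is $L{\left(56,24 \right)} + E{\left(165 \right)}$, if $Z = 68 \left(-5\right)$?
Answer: $\frac{14705637}{2345} \approx 6271.1$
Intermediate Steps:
$L{\left(I,b \right)} = 2 I^{2}$ ($L{\left(I,b \right)} = I^{2} \cdot 2 = 2 I^{2}$)
$y = - \frac{40}{67}$ ($y = \left(-120\right) \frac{1}{201} = - \frac{40}{67} \approx -0.59702$)
$Z = -340$
$E{\left(r \right)} = \frac{- \frac{40}{67} + r}{-340 + r}$ ($E{\left(r \right)} = \frac{r - \frac{40}{67}}{r - 340} = \frac{- \frac{40}{67} + r}{-340 + r}$)
$L{\left(56,24 \right)} + E{\left(165 \right)} = 2 \cdot 56^{2} + \frac{- \frac{40}{67} + 165}{-340 + 165} = 2 \cdot 3136 + \frac{1}{-175} \cdot \frac{11015}{67} = 6272 - \frac{2203}{2345} = \frac{14705637}{2345}$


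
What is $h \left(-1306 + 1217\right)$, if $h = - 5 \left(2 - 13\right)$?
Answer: $-4895$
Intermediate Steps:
$h = 55$ ($h = \left(-5\right) \left(-11\right) = 55$)
$h \left(-1306 + 1217\right) = 55 \left(-1306 + 1217\right) = 55 \left(-89\right) = -4895$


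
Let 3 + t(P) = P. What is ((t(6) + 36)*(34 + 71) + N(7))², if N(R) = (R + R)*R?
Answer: 17581249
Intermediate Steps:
t(P) = -3 + P
N(R) = 2*R² (N(R) = (2*R)*R = 2*R²)
((t(6) + 36)*(34 + 71) + N(7))² = (((-3 + 6) + 36)*(34 + 71) + 2*7²)² = ((3 + 36)*105 + 2*49)² = (39*105 + 98)² = (4095 + 98)² = 4193² = 17581249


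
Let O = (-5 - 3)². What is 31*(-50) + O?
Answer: -1486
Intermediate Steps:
O = 64 (O = (-8)² = 64)
31*(-50) + O = 31*(-50) + 64 = -1550 + 64 = -1486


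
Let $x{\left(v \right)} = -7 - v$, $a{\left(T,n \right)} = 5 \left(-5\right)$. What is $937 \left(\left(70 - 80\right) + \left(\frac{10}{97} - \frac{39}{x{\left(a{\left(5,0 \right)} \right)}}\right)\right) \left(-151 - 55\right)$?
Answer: $\frac{677603731}{291} \approx 2.3285 \cdot 10^{6}$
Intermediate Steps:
$a{\left(T,n \right)} = -25$
$937 \left(\left(70 - 80\right) + \left(\frac{10}{97} - \frac{39}{x{\left(a{\left(5,0 \right)} \right)}}\right)\right) \left(-151 - 55\right) = 937 \left(\left(70 - 80\right) + \left(\frac{10}{97} - \frac{39}{-7 - -25}\right)\right) \left(-151 - 55\right) = 937 \left(\left(70 - 80\right) + \left(10 \cdot \frac{1}{97} - \frac{39}{-7 + 25}\right)\right) \left(-206\right) = 937 \left(-10 + \left(\frac{10}{97} - \frac{39}{18}\right)\right) \left(-206\right) = 937 \left(-10 + \left(\frac{10}{97} - \frac{13}{6}\right)\right) \left(-206\right) = 937 \left(-10 - \frac{1201}{582}\right) \left(-206\right) = 937 \left(\left(- \frac{7021}{582}\right) \left(-206\right)\right) = 937 \cdot \frac{723163}{291} = \frac{677603731}{291}$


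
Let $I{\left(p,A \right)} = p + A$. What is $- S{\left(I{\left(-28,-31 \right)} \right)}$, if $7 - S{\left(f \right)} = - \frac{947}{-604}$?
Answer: $- \frac{3281}{604} \approx -5.4321$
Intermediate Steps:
$I{\left(p,A \right)} = A + p$
$S{\left(f \right)} = \frac{3281}{604}$ ($S{\left(f \right)} = 7 - - \frac{947}{-604} = 7 - \left(-947\right) \left(- \frac{1}{604}\right) = 7 - \frac{947}{604} = \frac{3281}{604}$)
$- S{\left(I{\left(-28,-31 \right)} \right)} = \left(-1\right) \frac{3281}{604} = - \frac{3281}{604}$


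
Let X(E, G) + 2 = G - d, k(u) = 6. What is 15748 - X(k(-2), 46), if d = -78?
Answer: 15626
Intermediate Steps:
X(E, G) = 76 + G (X(E, G) = -2 + (G - 1*(-78)) = -2 + (G + 78) = -2 + (78 + G) = 76 + G)
15748 - X(k(-2), 46) = 15748 - (76 + 46) = 15748 - 1*122 = 15748 - 122 = 15626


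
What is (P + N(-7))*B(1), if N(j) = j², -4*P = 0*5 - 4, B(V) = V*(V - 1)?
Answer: 0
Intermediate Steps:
B(V) = V*(-1 + V)
P = 1 (P = -(0*5 - 4)/4 = -(0 - 4)/4 = -¼*(-4) = 1)
(P + N(-7))*B(1) = (1 + (-7)²)*(1*(-1 + 1)) = (1 + 49)*(1*0) = 50*0 = 0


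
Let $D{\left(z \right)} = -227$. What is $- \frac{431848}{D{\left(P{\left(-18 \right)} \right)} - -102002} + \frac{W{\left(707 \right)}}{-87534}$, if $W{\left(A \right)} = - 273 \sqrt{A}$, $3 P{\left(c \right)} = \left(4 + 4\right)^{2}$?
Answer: $- \frac{18776}{4425} + \frac{91 \sqrt{707}}{29178} \approx -4.1602$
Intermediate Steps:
$P{\left(c \right)} = \frac{64}{3}$ ($P{\left(c \right)} = \frac{\left(4 + 4\right)^{2}}{3} = \frac{8^{2}}{3} = \frac{1}{3} \cdot 64 = \frac{64}{3}$)
$- \frac{431848}{D{\left(P{\left(-18 \right)} \right)} - -102002} + \frac{W{\left(707 \right)}}{-87534} = - \frac{431848}{-227 - -102002} + \frac{\left(-273\right) \sqrt{707}}{-87534} = - \frac{431848}{-227 + 102002} + - 273 \sqrt{707} \left(- \frac{1}{87534}\right) = - \frac{431848}{101775} + \frac{91 \sqrt{707}}{29178} = \left(-431848\right) \frac{1}{101775} + \frac{91 \sqrt{707}}{29178} = - \frac{18776}{4425} + \frac{91 \sqrt{707}}{29178}$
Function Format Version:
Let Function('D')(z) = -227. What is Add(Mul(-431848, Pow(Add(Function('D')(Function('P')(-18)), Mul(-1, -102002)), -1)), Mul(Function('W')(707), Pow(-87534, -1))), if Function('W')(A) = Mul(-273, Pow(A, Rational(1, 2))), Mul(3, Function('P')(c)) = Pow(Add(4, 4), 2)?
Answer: Add(Rational(-18776, 4425), Mul(Rational(91, 29178), Pow(707, Rational(1, 2)))) ≈ -4.1602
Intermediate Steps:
Function('P')(c) = Rational(64, 3) (Function('P')(c) = Mul(Rational(1, 3), Pow(Add(4, 4), 2)) = Mul(Rational(1, 3), Pow(8, 2)) = Mul(Rational(1, 3), 64) = Rational(64, 3))
Add(Mul(-431848, Pow(Add(Function('D')(Function('P')(-18)), Mul(-1, -102002)), -1)), Mul(Function('W')(707), Pow(-87534, -1))) = Add(Mul(-431848, Pow(Add(-227, Mul(-1, -102002)), -1)), Mul(Mul(-273, Pow(707, Rational(1, 2))), Pow(-87534, -1))) = Add(Mul(-431848, Pow(Add(-227, 102002), -1)), Mul(Mul(-273, Pow(707, Rational(1, 2))), Rational(-1, 87534))) = Add(Mul(-431848, Pow(101775, -1)), Mul(Rational(91, 29178), Pow(707, Rational(1, 2)))) = Add(Mul(-431848, Rational(1, 101775)), Mul(Rational(91, 29178), Pow(707, Rational(1, 2)))) = Add(Rational(-18776, 4425), Mul(Rational(91, 29178), Pow(707, Rational(1, 2))))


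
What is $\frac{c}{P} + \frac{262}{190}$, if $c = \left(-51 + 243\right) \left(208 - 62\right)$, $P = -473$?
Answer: $- \frac{2601077}{44935} \approx -57.885$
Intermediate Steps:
$c = 28032$ ($c = 192 \cdot 146 = 28032$)
$\frac{c}{P} + \frac{262}{190} = \frac{28032}{-473} + \frac{262}{190} = 28032 \left(- \frac{1}{473}\right) + 262 \cdot \frac{1}{190} = - \frac{28032}{473} + \frac{131}{95} = - \frac{2601077}{44935}$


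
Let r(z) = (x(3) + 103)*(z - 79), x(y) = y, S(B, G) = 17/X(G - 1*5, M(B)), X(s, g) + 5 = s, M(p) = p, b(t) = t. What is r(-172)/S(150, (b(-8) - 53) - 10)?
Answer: 2155086/17 ≈ 1.2677e+5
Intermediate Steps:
X(s, g) = -5 + s
S(B, G) = 17/(-10 + G) (S(B, G) = 17/(-5 + (G - 1*5)) = 17/(-5 + (G - 5)) = 17/(-5 + (-5 + G)) = 17/(-10 + G))
r(z) = -8374 + 106*z (r(z) = (3 + 103)*(z - 79) = 106*(-79 + z) = -8374 + 106*z)
r(-172)/S(150, (b(-8) - 53) - 10) = (-8374 + 106*(-172))/((17/(-10 + ((-8 - 53) - 10)))) = (-8374 - 18232)/((17/(-10 + (-61 - 10)))) = -26606/(17/(-10 - 71)) = -26606/(17/(-81)) = -26606/(17*(-1/81)) = -26606/(-17/81) = -26606*(-81/17) = 2155086/17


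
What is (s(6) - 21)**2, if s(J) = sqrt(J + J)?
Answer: 453 - 84*sqrt(3) ≈ 307.51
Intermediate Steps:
s(J) = sqrt(2)*sqrt(J) (s(J) = sqrt(2*J) = sqrt(2)*sqrt(J))
(s(6) - 21)**2 = (sqrt(2)*sqrt(6) - 21)**2 = (2*sqrt(3) - 21)**2 = (-21 + 2*sqrt(3))**2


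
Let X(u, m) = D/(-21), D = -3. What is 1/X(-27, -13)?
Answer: 7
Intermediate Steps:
X(u, m) = 1/7 (X(u, m) = -3/(-21) = -3*(-1/21) = 1/7)
1/X(-27, -13) = 1/(1/7) = 7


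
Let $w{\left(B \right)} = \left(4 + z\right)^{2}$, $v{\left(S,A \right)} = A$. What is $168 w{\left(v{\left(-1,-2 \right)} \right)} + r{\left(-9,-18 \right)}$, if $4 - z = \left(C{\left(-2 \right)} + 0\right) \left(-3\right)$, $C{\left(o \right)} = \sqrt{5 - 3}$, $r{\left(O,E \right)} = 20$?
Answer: $13796 + 8064 \sqrt{2} \approx 25200.0$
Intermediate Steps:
$C{\left(o \right)} = \sqrt{2}$
$z = 4 + 3 \sqrt{2}$ ($z = 4 - \left(\sqrt{2} + 0\right) \left(-3\right) = 4 - \sqrt{2} \left(-3\right) = 4 - - 3 \sqrt{2} = 4 + 3 \sqrt{2} \approx 8.2426$)
$w{\left(B \right)} = \left(8 + 3 \sqrt{2}\right)^{2}$ ($w{\left(B \right)} = \left(4 + \left(4 + 3 \sqrt{2}\right)\right)^{2} = \left(8 + 3 \sqrt{2}\right)^{2}$)
$168 w{\left(v{\left(-1,-2 \right)} \right)} + r{\left(-9,-18 \right)} = 168 \left(82 + 48 \sqrt{2}\right) + 20 = \left(13776 + 8064 \sqrt{2}\right) + 20 = 13796 + 8064 \sqrt{2}$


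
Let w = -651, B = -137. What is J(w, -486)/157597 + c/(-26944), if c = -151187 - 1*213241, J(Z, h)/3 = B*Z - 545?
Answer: 16149467415/1061573392 ≈ 15.213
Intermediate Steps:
J(Z, h) = -1635 - 411*Z (J(Z, h) = 3*(-137*Z - 545) = 3*(-545 - 137*Z) = -1635 - 411*Z)
c = -364428 (c = -151187 - 213241 = -364428)
J(w, -486)/157597 + c/(-26944) = (-1635 - 411*(-651))/157597 - 364428/(-26944) = (-1635 + 267561)*(1/157597) - 364428*(-1/26944) = 265926*(1/157597) + 91107/6736 = 265926/157597 + 91107/6736 = 16149467415/1061573392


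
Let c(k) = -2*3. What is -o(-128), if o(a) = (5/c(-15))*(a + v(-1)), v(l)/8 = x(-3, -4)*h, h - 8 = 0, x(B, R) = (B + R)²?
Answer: 7520/3 ≈ 2506.7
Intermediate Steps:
h = 8 (h = 8 + 0 = 8)
v(l) = 3136 (v(l) = 8*((-3 - 4)²*8) = 8*((-7)²*8) = 8*(49*8) = 8*392 = 3136)
c(k) = -6
o(a) = -7840/3 - 5*a/6 (o(a) = (5/(-6))*(a + 3136) = (5*(-⅙))*(3136 + a) = -5*(3136 + a)/6 = -7840/3 - 5*a/6)
-o(-128) = -(-7840/3 - ⅚*(-128)) = -(-7840/3 + 320/3) = -1*(-7520/3) = 7520/3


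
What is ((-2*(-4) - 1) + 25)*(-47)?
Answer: -1504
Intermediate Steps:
((-2*(-4) - 1) + 25)*(-47) = ((8 - 1) + 25)*(-47) = (7 + 25)*(-47) = 32*(-47) = -1504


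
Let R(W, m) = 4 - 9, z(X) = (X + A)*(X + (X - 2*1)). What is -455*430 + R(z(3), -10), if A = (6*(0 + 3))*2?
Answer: -195655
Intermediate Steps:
A = 36 (A = (6*3)*2 = 18*2 = 36)
z(X) = (-2 + 2*X)*(36 + X) (z(X) = (X + 36)*(X + (X - 2*1)) = (36 + X)*(X + (X - 2)) = (36 + X)*(X + (-2 + X)) = (36 + X)*(-2 + 2*X) = (-2 + 2*X)*(36 + X))
R(W, m) = -5
-455*430 + R(z(3), -10) = -455*430 - 5 = -195650 - 5 = -195655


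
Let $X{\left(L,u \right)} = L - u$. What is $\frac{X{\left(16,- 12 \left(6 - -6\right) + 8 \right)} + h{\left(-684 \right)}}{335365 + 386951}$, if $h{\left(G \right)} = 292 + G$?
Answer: $- \frac{20}{60193} \approx -0.00033226$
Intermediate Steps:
$\frac{X{\left(16,- 12 \left(6 - -6\right) + 8 \right)} + h{\left(-684 \right)}}{335365 + 386951} = \frac{\left(16 - \left(- 12 \left(6 - -6\right) + 8\right)\right) + \left(292 - 684\right)}{335365 + 386951} = \frac{\left(16 - \left(- 12 \left(6 + 6\right) + 8\right)\right) - 392}{722316} = \left(\left(16 - \left(\left(-12\right) 12 + 8\right)\right) - 392\right) \frac{1}{722316} = \left(\left(16 - \left(-144 + 8\right)\right) - 392\right) \frac{1}{722316} = \left(\left(16 - -136\right) - 392\right) \frac{1}{722316} = \left(\left(16 + 136\right) - 392\right) \frac{1}{722316} = \left(152 - 392\right) \frac{1}{722316} = \left(-240\right) \frac{1}{722316} = - \frac{20}{60193}$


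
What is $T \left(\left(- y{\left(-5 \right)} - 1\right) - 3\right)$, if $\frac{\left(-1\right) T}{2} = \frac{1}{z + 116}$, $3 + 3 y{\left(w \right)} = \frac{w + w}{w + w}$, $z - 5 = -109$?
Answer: $\frac{5}{9} \approx 0.55556$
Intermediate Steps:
$z = -104$ ($z = 5 - 109 = -104$)
$y{\left(w \right)} = - \frac{2}{3}$ ($y{\left(w \right)} = -1 + \frac{\left(w + w\right) \frac{1}{w + w}}{3} = -1 + \frac{2 w \frac{1}{2 w}}{3} = -1 + \frac{1}{3} \cdot 1 = -1 + \frac{1}{3} = - \frac{2}{3}$)
$T = - \frac{1}{6}$ ($T = - \frac{2}{-104 + 116} = - \frac{2}{12} = \left(-2\right) \frac{1}{12} = - \frac{1}{6} \approx -0.16667$)
$T \left(\left(- y{\left(-5 \right)} - 1\right) - 3\right) = - \frac{\left(\left(-1\right) \left(- \frac{2}{3}\right) - 1\right) - 3}{6} = - \frac{\left(\frac{2}{3} - 1\right) - 3}{6} = - \frac{- \frac{1}{3} - 3}{6} = \left(- \frac{1}{6}\right) \left(- \frac{10}{3}\right) = \frac{5}{9}$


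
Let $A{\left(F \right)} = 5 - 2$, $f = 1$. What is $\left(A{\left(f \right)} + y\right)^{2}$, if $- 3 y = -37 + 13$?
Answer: $121$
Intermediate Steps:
$y = 8$ ($y = - \frac{-37 + 13}{3} = \left(- \frac{1}{3}\right) \left(-24\right) = 8$)
$A{\left(F \right)} = 3$
$\left(A{\left(f \right)} + y\right)^{2} = \left(3 + 8\right)^{2} = 11^{2} = 121$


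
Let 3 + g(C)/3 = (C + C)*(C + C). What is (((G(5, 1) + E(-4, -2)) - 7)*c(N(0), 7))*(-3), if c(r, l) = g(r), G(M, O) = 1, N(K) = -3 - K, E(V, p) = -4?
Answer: 2970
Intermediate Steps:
g(C) = -9 + 12*C² (g(C) = -9 + 3*((C + C)*(C + C)) = -9 + 3*((2*C)*(2*C)) = -9 + 3*(4*C²) = -9 + 12*C²)
c(r, l) = -9 + 12*r²
(((G(5, 1) + E(-4, -2)) - 7)*c(N(0), 7))*(-3) = (((1 - 4) - 7)*(-9 + 12*(-3 - 1*0)²))*(-3) = ((-3 - 7)*(-9 + 12*(-3 + 0)²))*(-3) = -10*(-9 + 12*(-3)²)*(-3) = -10*(-9 + 12*9)*(-3) = -10*(-9 + 108)*(-3) = -10*99*(-3) = -990*(-3) = 2970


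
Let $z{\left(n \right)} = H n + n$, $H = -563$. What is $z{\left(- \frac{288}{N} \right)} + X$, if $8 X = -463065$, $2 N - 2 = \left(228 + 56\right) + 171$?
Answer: $- \frac{209031009}{3656} \approx -57175.0$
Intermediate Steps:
$N = \frac{457}{2}$ ($N = 1 + \frac{\left(228 + 56\right) + 171}{2} = 1 + \frac{284 + 171}{2} = 1 + \frac{1}{2} \cdot 455 = 1 + \frac{455}{2} = \frac{457}{2} \approx 228.5$)
$X = - \frac{463065}{8}$ ($X = \frac{1}{8} \left(-463065\right) = - \frac{463065}{8} \approx -57883.0$)
$z{\left(n \right)} = - 562 n$ ($z{\left(n \right)} = - 563 n + n = - 562 n$)
$z{\left(- \frac{288}{N} \right)} + X = - 562 \left(- \frac{288}{\frac{457}{2}}\right) - \frac{463065}{8} = - 562 \left(\left(-288\right) \frac{2}{457}\right) - \frac{463065}{8} = \left(-562\right) \left(- \frac{576}{457}\right) - \frac{463065}{8} = \frac{323712}{457} - \frac{463065}{8} = - \frac{209031009}{3656}$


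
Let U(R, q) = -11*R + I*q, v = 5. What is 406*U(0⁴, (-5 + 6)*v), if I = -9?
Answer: -18270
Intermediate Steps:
U(R, q) = -11*R - 9*q
406*U(0⁴, (-5 + 6)*v) = 406*(-11*0⁴ - 9*(-5 + 6)*5) = 406*(-11*0 - 9*5) = 406*(0 - 9*5) = 406*(0 - 45) = 406*(-45) = -18270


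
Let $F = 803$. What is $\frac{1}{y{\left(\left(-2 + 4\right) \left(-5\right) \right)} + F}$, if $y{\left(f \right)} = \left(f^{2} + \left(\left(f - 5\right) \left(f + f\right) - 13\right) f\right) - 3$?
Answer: $- \frac{1}{1970} \approx -0.00050761$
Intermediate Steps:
$y{\left(f \right)} = -3 + f^{2} + f \left(-13 + 2 f \left(-5 + f\right)\right)$ ($y{\left(f \right)} = \left(f^{2} + \left(\left(-5 + f\right) 2 f - 13\right) f\right) - 3 = \left(f^{2} + \left(2 f \left(-5 + f\right) - 13\right) f\right) - 3 = \left(f^{2} + \left(-13 + 2 f \left(-5 + f\right)\right) f\right) - 3 = \left(f^{2} + f \left(-13 + 2 f \left(-5 + f\right)\right)\right) - 3 = -3 + f^{2} + f \left(-13 + 2 f \left(-5 + f\right)\right)$)
$\frac{1}{y{\left(\left(-2 + 4\right) \left(-5\right) \right)} + F} = \frac{1}{\left(-3 - 13 \left(-2 + 4\right) \left(-5\right) - 9 \left(\left(-2 + 4\right) \left(-5\right)\right)^{2} + 2 \left(\left(-2 + 4\right) \left(-5\right)\right)^{3}\right) + 803} = \frac{1}{\left(-3 - 13 \cdot 2 \left(-5\right) - 9 \left(2 \left(-5\right)\right)^{2} + 2 \left(2 \left(-5\right)\right)^{3}\right) + 803} = \frac{1}{\left(-3 - -130 - 9 \left(-10\right)^{2} + 2 \left(-10\right)^{3}\right) + 803} = \frac{1}{\left(-3 + 130 - 900 + 2 \left(-1000\right)\right) + 803} = \frac{1}{\left(-3 + 130 - 900 - 2000\right) + 803} = \frac{1}{-2773 + 803} = \frac{1}{-1970} = - \frac{1}{1970}$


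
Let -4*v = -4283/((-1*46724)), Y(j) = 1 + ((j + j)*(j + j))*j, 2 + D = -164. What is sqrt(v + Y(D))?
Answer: I*sqrt(39945168987489931)/46724 ≈ 4277.5*I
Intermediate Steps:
D = -166 (D = -2 - 164 = -166)
Y(j) = 1 + 4*j**3 (Y(j) = 1 + ((2*j)*(2*j))*j = 1 + (4*j**2)*j = 1 + 4*j**3)
v = -4283/186896 (v = -(-4283)/(4*((-1*46724))) = -(-4283)/(4*(-46724)) = -(-4283)*(-1)/(4*46724) = -1/4*4283/46724 = -4283/186896 ≈ -0.022916)
sqrt(v + Y(D)) = sqrt(-4283/186896 + (1 + 4*(-166)**3)) = sqrt(-4283/186896 + (1 + 4*(-4574296))) = sqrt(-4283/186896 + (1 - 18297184)) = sqrt(-4283/186896 - 18297183) = sqrt(-3419670318251/186896) = I*sqrt(39945168987489931)/46724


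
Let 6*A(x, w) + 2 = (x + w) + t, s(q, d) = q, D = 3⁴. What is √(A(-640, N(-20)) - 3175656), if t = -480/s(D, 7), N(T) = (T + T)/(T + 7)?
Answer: I*√43473026207/117 ≈ 1782.1*I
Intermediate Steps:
N(T) = 2*T/(7 + T) (N(T) = (2*T)/(7 + T) = 2*T/(7 + T))
D = 81
t = -160/27 (t = -480/81 = -480*1/81 = -160/27 ≈ -5.9259)
A(x, w) = -107/81 + w/6 + x/6 (A(x, w) = -⅓ + ((x + w) - 160/27)/6 = -⅓ + ((w + x) - 160/27)/6 = -⅓ + (-160/27 + w + x)/6 = -⅓ + (-80/81 + w/6 + x/6) = -107/81 + w/6 + x/6)
√(A(-640, N(-20)) - 3175656) = √((-107/81 + (2*(-20)/(7 - 20))/6 + (⅙)*(-640)) - 3175656) = √((-107/81 + (2*(-20)/(-13))/6 - 320/3) - 3175656) = √((-107/81 + (2*(-20)*(-1/13))/6 - 320/3) - 3175656) = √((-107/81 + (⅙)*(40/13) - 320/3) - 3175656) = √((-107/81 + 20/39 - 320/3) - 3175656) = √(-113171/1053 - 3175656) = √(-3344078939/1053) = I*√43473026207/117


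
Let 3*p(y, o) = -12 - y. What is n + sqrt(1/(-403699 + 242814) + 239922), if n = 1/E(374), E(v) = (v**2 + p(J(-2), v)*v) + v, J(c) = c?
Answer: 3/417010 + sqrt(6210137023147565)/160885 ≈ 489.82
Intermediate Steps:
p(y, o) = -4 - y/3 (p(y, o) = (-12 - y)/3 = -4 - y/3)
E(v) = v**2 - 7*v/3 (E(v) = (v**2 + (-4 - 1/3*(-2))*v) + v = (v**2 + (-4 + 2/3)*v) + v = (v**2 - 10*v/3) + v = v**2 - 7*v/3)
n = 3/417010 (n = 1/((1/3)*374*(-7 + 3*374)) = 1/((1/3)*374*(-7 + 1122)) = 1/((1/3)*374*1115) = 1/(417010/3) = 3/417010 ≈ 7.1941e-6)
n + sqrt(1/(-403699 + 242814) + 239922) = 3/417010 + sqrt(1/(-403699 + 242814) + 239922) = 3/417010 + sqrt(1/(-160885) + 239922) = 3/417010 + sqrt(-1/160885 + 239922) = 3/417010 + sqrt(38599850969/160885) = 3/417010 + sqrt(6210137023147565)/160885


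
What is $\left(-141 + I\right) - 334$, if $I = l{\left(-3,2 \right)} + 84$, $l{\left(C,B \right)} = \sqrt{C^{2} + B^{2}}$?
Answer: $-391 + \sqrt{13} \approx -387.39$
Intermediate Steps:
$l{\left(C,B \right)} = \sqrt{B^{2} + C^{2}}$
$I = 84 + \sqrt{13}$ ($I = \sqrt{2^{2} + \left(-3\right)^{2}} + 84 = \sqrt{4 + 9} + 84 = \sqrt{13} + 84 = 84 + \sqrt{13} \approx 87.606$)
$\left(-141 + I\right) - 334 = \left(-141 + \left(84 + \sqrt{13}\right)\right) - 334 = \left(-57 + \sqrt{13}\right) - 334 = -391 + \sqrt{13}$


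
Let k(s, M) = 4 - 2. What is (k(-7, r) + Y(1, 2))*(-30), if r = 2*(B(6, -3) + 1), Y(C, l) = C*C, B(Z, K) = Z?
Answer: -90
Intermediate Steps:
Y(C, l) = C**2
r = 14 (r = 2*(6 + 1) = 2*7 = 14)
k(s, M) = 2
(k(-7, r) + Y(1, 2))*(-30) = (2 + 1**2)*(-30) = (2 + 1)*(-30) = 3*(-30) = -90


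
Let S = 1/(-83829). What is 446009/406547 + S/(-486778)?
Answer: 18199893636475205/16589602806362214 ≈ 1.0971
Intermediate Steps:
S = -1/83829 ≈ -1.1929e-5
446009/406547 + S/(-486778) = 446009/406547 - 1/83829/(-486778) = 446009*(1/406547) - 1/83829*(-1/486778) = 446009/406547 + 1/40806112962 = 18199893636475205/16589602806362214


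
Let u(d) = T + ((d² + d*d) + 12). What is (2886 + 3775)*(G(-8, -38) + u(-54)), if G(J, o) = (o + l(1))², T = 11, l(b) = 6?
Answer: 45821019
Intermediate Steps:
G(J, o) = (6 + o)² (G(J, o) = (o + 6)² = (6 + o)²)
u(d) = 23 + 2*d² (u(d) = 11 + ((d² + d*d) + 12) = 11 + ((d² + d²) + 12) = 11 + (2*d² + 12) = 11 + (12 + 2*d²) = 23 + 2*d²)
(2886 + 3775)*(G(-8, -38) + u(-54)) = (2886 + 3775)*((6 - 38)² + (23 + 2*(-54)²)) = 6661*((-32)² + (23 + 2*2916)) = 6661*(1024 + (23 + 5832)) = 6661*(1024 + 5855) = 6661*6879 = 45821019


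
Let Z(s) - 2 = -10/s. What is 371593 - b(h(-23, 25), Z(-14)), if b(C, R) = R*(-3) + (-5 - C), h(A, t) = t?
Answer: 2601418/7 ≈ 3.7163e+5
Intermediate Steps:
Z(s) = 2 - 10/s
b(C, R) = -5 - C - 3*R (b(C, R) = -3*R + (-5 - C) = -5 - C - 3*R)
371593 - b(h(-23, 25), Z(-14)) = 371593 - (-5 - 1*25 - 3*(2 - 10/(-14))) = 371593 - (-5 - 25 - 3*(2 - 10*(-1/14))) = 371593 - (-5 - 25 - 3*(2 + 5/7)) = 371593 - (-5 - 25 - 3*19/7) = 371593 - (-5 - 25 - 57/7) = 371593 - 1*(-267/7) = 371593 + 267/7 = 2601418/7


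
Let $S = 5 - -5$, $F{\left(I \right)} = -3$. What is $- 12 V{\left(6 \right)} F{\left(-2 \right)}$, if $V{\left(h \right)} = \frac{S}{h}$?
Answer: $60$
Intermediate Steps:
$S = 10$ ($S = 5 + 5 = 10$)
$V{\left(h \right)} = \frac{10}{h}$
$- 12 V{\left(6 \right)} F{\left(-2 \right)} = - 12 \cdot \frac{10}{6} \left(-3\right) = - 12 \cdot 10 \cdot \frac{1}{6} \left(-3\right) = \left(-12\right) \frac{5}{3} \left(-3\right) = \left(-20\right) \left(-3\right) = 60$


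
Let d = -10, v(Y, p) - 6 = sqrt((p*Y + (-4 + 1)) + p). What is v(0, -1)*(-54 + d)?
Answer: -384 - 128*I ≈ -384.0 - 128.0*I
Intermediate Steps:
v(Y, p) = 6 + sqrt(-3 + p + Y*p) (v(Y, p) = 6 + sqrt((p*Y + (-4 + 1)) + p) = 6 + sqrt((Y*p - 3) + p) = 6 + sqrt((-3 + Y*p) + p) = 6 + sqrt(-3 + p + Y*p))
v(0, -1)*(-54 + d) = (6 + sqrt(-3 - 1 + 0*(-1)))*(-54 - 10) = (6 + sqrt(-3 - 1 + 0))*(-64) = (6 + sqrt(-4))*(-64) = (6 + 2*I)*(-64) = -384 - 128*I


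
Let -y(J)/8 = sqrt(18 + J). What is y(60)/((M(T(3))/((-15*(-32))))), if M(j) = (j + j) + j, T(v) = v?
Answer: -1280*sqrt(78)/3 ≈ -3768.2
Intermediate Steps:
M(j) = 3*j (M(j) = 2*j + j = 3*j)
y(J) = -8*sqrt(18 + J)
y(60)/((M(T(3))/((-15*(-32))))) = (-8*sqrt(18 + 60))/(((3*3)/((-15*(-32))))) = (-8*sqrt(78))/((9/480)) = (-8*sqrt(78))/((9*(1/480))) = (-8*sqrt(78))/(3/160) = -8*sqrt(78)*(160/3) = -1280*sqrt(78)/3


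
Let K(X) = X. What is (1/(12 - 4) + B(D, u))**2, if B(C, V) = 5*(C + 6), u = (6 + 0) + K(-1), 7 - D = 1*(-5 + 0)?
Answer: 519841/64 ≈ 8122.5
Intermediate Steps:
D = 12 (D = 7 - (-5 + 0) = 7 - (-5) = 7 - 1*(-5) = 7 + 5 = 12)
u = 5 (u = (6 + 0) - 1 = 6 - 1 = 5)
B(C, V) = 30 + 5*C (B(C, V) = 5*(6 + C) = 30 + 5*C)
(1/(12 - 4) + B(D, u))**2 = (1/(12 - 4) + (30 + 5*12))**2 = (1/8 + (30 + 60))**2 = (1/8 + 90)**2 = (721/8)**2 = 519841/64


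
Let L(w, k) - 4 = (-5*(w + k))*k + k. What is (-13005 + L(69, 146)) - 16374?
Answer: -186179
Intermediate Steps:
L(w, k) = 4 + k + k*(-5*k - 5*w) (L(w, k) = 4 + ((-5*(w + k))*k + k) = 4 + ((-5*(k + w))*k + k) = 4 + ((-5*k - 5*w)*k + k) = 4 + (k*(-5*k - 5*w) + k) = 4 + (k + k*(-5*k - 5*w)) = 4 + k + k*(-5*k - 5*w))
(-13005 + L(69, 146)) - 16374 = (-13005 + (4 + 146 - 5*146² - 5*146*69)) - 16374 = (-13005 + (4 + 146 - 5*21316 - 50370)) - 16374 = (-13005 + (4 + 146 - 106580 - 50370)) - 16374 = (-13005 - 156800) - 16374 = -169805 - 16374 = -186179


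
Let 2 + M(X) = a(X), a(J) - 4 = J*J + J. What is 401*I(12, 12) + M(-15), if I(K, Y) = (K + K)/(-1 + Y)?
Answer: 11956/11 ≈ 1086.9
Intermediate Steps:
a(J) = 4 + J + J**2 (a(J) = 4 + (J*J + J) = 4 + (J**2 + J) = 4 + (J + J**2) = 4 + J + J**2)
M(X) = 2 + X + X**2 (M(X) = -2 + (4 + X + X**2) = 2 + X + X**2)
I(K, Y) = 2*K/(-1 + Y) (I(K, Y) = (2*K)/(-1 + Y) = 2*K/(-1 + Y))
401*I(12, 12) + M(-15) = 401*(2*12/(-1 + 12)) + (2 - 15 + (-15)**2) = 401*(2*12/11) + (2 - 15 + 225) = 401*(2*12*(1/11)) + 212 = 401*(24/11) + 212 = 9624/11 + 212 = 11956/11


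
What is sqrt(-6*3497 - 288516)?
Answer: I*sqrt(309498) ≈ 556.33*I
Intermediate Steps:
sqrt(-6*3497 - 288516) = sqrt(-20982 - 288516) = sqrt(-309498) = I*sqrt(309498)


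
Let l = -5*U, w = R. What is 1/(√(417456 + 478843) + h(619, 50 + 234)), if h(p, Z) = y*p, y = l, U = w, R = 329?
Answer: -1018255/1036842348726 - √896299/1036842348726 ≈ -9.8299e-7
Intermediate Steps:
w = 329
U = 329
l = -1645 (l = -5*329 = -1645)
y = -1645
h(p, Z) = -1645*p
1/(√(417456 + 478843) + h(619, 50 + 234)) = 1/(√(417456 + 478843) - 1645*619) = 1/(√896299 - 1018255) = 1/(-1018255 + √896299)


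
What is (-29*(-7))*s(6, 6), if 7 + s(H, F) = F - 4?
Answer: -1015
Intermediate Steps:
s(H, F) = -11 + F (s(H, F) = -7 + (F - 4) = -7 + (-4 + F) = -11 + F)
(-29*(-7))*s(6, 6) = (-29*(-7))*(-11 + 6) = 203*(-5) = -1015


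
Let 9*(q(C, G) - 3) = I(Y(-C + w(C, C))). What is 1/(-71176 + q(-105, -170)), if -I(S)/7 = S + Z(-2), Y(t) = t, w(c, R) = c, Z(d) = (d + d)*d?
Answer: -9/640613 ≈ -1.4049e-5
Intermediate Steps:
Z(d) = 2*d**2 (Z(d) = (2*d)*d = 2*d**2)
I(S) = -56 - 7*S (I(S) = -7*(S + 2*(-2)**2) = -7*(S + 2*4) = -7*(S + 8) = -7*(8 + S) = -56 - 7*S)
q(C, G) = -29/9 (q(C, G) = 3 + (-56 - 7*(-C + C))/9 = 3 + (-56 - 7*0)/9 = 3 + (-56 + 0)/9 = 3 + (1/9)*(-56) = 3 - 56/9 = -29/9)
1/(-71176 + q(-105, -170)) = 1/(-71176 - 29/9) = 1/(-640613/9) = -9/640613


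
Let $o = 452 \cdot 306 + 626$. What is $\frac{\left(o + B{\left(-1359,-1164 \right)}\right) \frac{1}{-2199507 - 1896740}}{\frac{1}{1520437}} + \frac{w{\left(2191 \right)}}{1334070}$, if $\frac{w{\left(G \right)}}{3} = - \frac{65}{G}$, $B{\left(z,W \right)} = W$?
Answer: $- \frac{40819288802628228815}{798207626368026} \approx -51139.0$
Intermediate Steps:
$o = 138938$ ($o = 138312 + 626 = 138938$)
$w{\left(G \right)} = - \frac{195}{G}$ ($w{\left(G \right)} = 3 \left(- \frac{65}{G}\right) = - \frac{195}{G}$)
$\frac{\left(o + B{\left(-1359,-1164 \right)}\right) \frac{1}{-2199507 - 1896740}}{\frac{1}{1520437}} + \frac{w{\left(2191 \right)}}{1334070} = \frac{\left(138938 - 1164\right) \frac{1}{-2199507 - 1896740}}{\frac{1}{1520437}} + \frac{\left(-195\right) \frac{1}{2191}}{1334070} = \frac{137774}{-4096247} \frac{1}{\frac{1}{1520437}} + \left(-195\right) \frac{1}{2191} \cdot \frac{1}{1334070} = 137774 \left(- \frac{1}{4096247}\right) 1520437 - \frac{13}{194863158} = \left(- \frac{137774}{4096247}\right) 1520437 - \frac{13}{194863158} = - \frac{209476687238}{4096247} - \frac{13}{194863158} = - \frac{40819288802628228815}{798207626368026}$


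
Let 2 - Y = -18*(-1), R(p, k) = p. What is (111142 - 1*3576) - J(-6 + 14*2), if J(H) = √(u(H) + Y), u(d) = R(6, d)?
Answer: 107566 - I*√10 ≈ 1.0757e+5 - 3.1623*I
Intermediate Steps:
u(d) = 6
Y = -16 (Y = 2 - (-18)*(-1) = 2 - 1*18 = 2 - 18 = -16)
J(H) = I*√10 (J(H) = √(6 - 16) = √(-10) = I*√10)
(111142 - 1*3576) - J(-6 + 14*2) = (111142 - 1*3576) - I*√10 = (111142 - 3576) - I*√10 = 107566 - I*√10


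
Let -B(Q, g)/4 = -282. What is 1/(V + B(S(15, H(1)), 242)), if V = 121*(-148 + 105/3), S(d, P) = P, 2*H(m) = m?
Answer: -1/12545 ≈ -7.9713e-5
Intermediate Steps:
H(m) = m/2
B(Q, g) = 1128 (B(Q, g) = -4*(-282) = 1128)
V = -13673 (V = 121*(-148 + 105*(⅓)) = 121*(-148 + 35) = 121*(-113) = -13673)
1/(V + B(S(15, H(1)), 242)) = 1/(-13673 + 1128) = 1/(-12545) = -1/12545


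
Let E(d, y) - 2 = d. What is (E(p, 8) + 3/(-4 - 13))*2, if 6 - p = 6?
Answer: 62/17 ≈ 3.6471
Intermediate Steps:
p = 0 (p = 6 - 1*6 = 6 - 6 = 0)
E(d, y) = 2 + d
(E(p, 8) + 3/(-4 - 13))*2 = ((2 + 0) + 3/(-4 - 13))*2 = (2 + 3/(-17))*2 = (2 + 3*(-1/17))*2 = (2 - 3/17)*2 = (31/17)*2 = 62/17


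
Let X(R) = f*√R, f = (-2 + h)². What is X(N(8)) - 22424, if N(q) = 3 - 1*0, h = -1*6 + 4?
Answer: -22424 + 16*√3 ≈ -22396.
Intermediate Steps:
h = -2 (h = -6 + 4 = -2)
N(q) = 3 (N(q) = 3 + 0 = 3)
f = 16 (f = (-2 - 2)² = (-4)² = 16)
X(R) = 16*√R
X(N(8)) - 22424 = 16*√3 - 22424 = -22424 + 16*√3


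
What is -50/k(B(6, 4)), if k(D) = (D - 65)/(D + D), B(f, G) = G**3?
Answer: 6400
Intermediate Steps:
k(D) = (-65 + D)/(2*D) (k(D) = (-65 + D)/((2*D)) = (-65 + D)*(1/(2*D)) = (-65 + D)/(2*D))
-50/k(B(6, 4)) = -50*128/(-65 + 4**3) = -50*128/(-65 + 64) = -50/((1/2)*(1/64)*(-1)) = -50/(-1/128) = -50*(-128) = 6400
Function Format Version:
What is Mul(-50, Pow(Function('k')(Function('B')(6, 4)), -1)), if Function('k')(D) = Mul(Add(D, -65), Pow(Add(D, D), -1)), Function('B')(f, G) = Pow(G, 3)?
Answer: 6400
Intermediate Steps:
Function('k')(D) = Mul(Rational(1, 2), Pow(D, -1), Add(-65, D)) (Function('k')(D) = Mul(Add(-65, D), Pow(Mul(2, D), -1)) = Mul(Add(-65, D), Mul(Rational(1, 2), Pow(D, -1))) = Mul(Rational(1, 2), Pow(D, -1), Add(-65, D)))
Mul(-50, Pow(Function('k')(Function('B')(6, 4)), -1)) = Mul(-50, Pow(Mul(Rational(1, 2), Pow(Pow(4, 3), -1), Add(-65, Pow(4, 3))), -1)) = Mul(-50, Pow(Mul(Rational(1, 2), Pow(64, -1), Add(-65, 64)), -1)) = Mul(-50, Pow(Mul(Rational(1, 2), Rational(1, 64), -1), -1)) = Mul(-50, Pow(Rational(-1, 128), -1)) = Mul(-50, -128) = 6400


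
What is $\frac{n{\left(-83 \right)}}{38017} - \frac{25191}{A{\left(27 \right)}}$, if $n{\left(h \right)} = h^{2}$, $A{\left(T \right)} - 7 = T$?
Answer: $- \frac{957452021}{1292578} \approx -740.73$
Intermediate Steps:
$A{\left(T \right)} = 7 + T$
$\frac{n{\left(-83 \right)}}{38017} - \frac{25191}{A{\left(27 \right)}} = \frac{\left(-83\right)^{2}}{38017} - \frac{25191}{7 + 27} = 6889 \cdot \frac{1}{38017} - \frac{25191}{34} = \frac{6889}{38017} - \frac{25191}{34} = - \frac{957452021}{1292578}$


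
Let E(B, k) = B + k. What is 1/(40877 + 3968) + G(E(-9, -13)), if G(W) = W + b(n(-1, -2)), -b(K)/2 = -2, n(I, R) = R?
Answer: -807209/44845 ≈ -18.000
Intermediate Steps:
b(K) = 4 (b(K) = -2*(-2) = 4)
G(W) = 4 + W (G(W) = W + 4 = 4 + W)
1/(40877 + 3968) + G(E(-9, -13)) = 1/(40877 + 3968) + (4 + (-9 - 13)) = 1/44845 + (4 - 22) = 1/44845 - 18 = -807209/44845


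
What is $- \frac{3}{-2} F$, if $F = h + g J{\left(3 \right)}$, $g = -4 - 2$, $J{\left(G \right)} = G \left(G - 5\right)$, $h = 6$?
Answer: $63$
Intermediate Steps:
$J{\left(G \right)} = G \left(-5 + G\right)$
$g = -6$
$F = 42$ ($F = 6 - 6 \cdot 3 \left(-5 + 3\right) = 6 - 6 \cdot 3 \left(-2\right) = 6 - -36 = 6 + 36 = 42$)
$- \frac{3}{-2} F = - \frac{3}{-2} \cdot 42 = \left(-3\right) \left(- \frac{1}{2}\right) 42 = \frac{3}{2} \cdot 42 = 63$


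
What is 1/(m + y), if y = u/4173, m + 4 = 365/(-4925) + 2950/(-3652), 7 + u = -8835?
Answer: -7505599530/52544807669 ≈ -0.14284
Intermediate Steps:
u = -8842 (u = -7 - 8835 = -8842)
m = -8780613/1798610 (m = -4 + (365/(-4925) + 2950/(-3652)) = -4 + (365*(-1/4925) + 2950*(-1/3652)) = -4 + (-73/985 - 1475/1826) = -4 - 1586173/1798610 = -8780613/1798610 ≈ -4.8819)
y = -8842/4173 ≈ -2.1189
1/(m + y) = 1/(-8780613/1798610 - 8842/4173) = 1/(-52544807669/7505599530) = -7505599530/52544807669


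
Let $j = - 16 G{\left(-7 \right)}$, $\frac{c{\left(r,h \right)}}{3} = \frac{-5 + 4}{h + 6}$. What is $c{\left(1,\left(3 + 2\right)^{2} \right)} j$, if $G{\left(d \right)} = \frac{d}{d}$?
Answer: $\frac{48}{31} \approx 1.5484$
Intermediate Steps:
$G{\left(d \right)} = 1$
$c{\left(r,h \right)} = - \frac{3}{6 + h}$ ($c{\left(r,h \right)} = 3 \frac{-5 + 4}{h + 6} = 3 \left(- \frac{1}{6 + h}\right) = - \frac{3}{6 + h}$)
$j = -16$ ($j = \left(-16\right) 1 = -16$)
$c{\left(1,\left(3 + 2\right)^{2} \right)} j = - \frac{3}{6 + \left(3 + 2\right)^{2}} \left(-16\right) = - \frac{3}{6 + 5^{2}} \left(-16\right) = - \frac{3}{6 + 25} \left(-16\right) = - \frac{3}{31} \left(-16\right) = \left(-3\right) \frac{1}{31} \left(-16\right) = \left(- \frac{3}{31}\right) \left(-16\right) = \frac{48}{31}$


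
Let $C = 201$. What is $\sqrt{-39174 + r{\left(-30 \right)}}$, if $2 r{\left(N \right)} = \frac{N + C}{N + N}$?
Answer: $\frac{3 i \sqrt{1741130}}{20} \approx 197.93 i$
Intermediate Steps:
$r{\left(N \right)} = \frac{201 + N}{4 N}$ ($r{\left(N \right)} = \frac{\left(N + 201\right) \frac{1}{N + N}}{2} = \frac{\left(201 + N\right) \frac{1}{2 N}}{2} = \frac{\frac{1}{2} \frac{1}{N} \left(201 + N\right)}{2} = \frac{201 + N}{4 N}$)
$\sqrt{-39174 + r{\left(-30 \right)}} = \sqrt{-39174 + \frac{201 - 30}{4 \left(-30\right)}} = \sqrt{-39174 + \frac{1}{4} \left(- \frac{1}{30}\right) 171} = \sqrt{-39174 - \frac{57}{40}} = \sqrt{- \frac{1567017}{40}} = \frac{3 i \sqrt{1741130}}{20}$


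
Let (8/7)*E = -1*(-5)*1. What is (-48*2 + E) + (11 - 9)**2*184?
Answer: 5155/8 ≈ 644.38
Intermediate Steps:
E = 35/8 (E = 7*(-1*(-5)*1)/8 = 7*(5*1)/8 = (7/8)*5 = 35/8 ≈ 4.3750)
(-48*2 + E) + (11 - 9)**2*184 = (-48*2 + 35/8) + (11 - 9)**2*184 = (-8*12 + 35/8) + 2**2*184 = (-96 + 35/8) + 4*184 = -733/8 + 736 = 5155/8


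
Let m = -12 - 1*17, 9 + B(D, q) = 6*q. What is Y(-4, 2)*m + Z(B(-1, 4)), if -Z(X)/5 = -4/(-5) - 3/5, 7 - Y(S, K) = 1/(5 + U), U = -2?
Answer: -583/3 ≈ -194.33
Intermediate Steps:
B(D, q) = -9 + 6*q
Y(S, K) = 20/3 (Y(S, K) = 7 - 1/(5 - 2) = 7 - 1/3 = 20/3)
Z(X) = -1 (Z(X) = -5*(-4/(-5) - 3/5) = -5*(-4*(-1/5) - 3*1/5) = -5*(4/5 - 3/5) = -5*1/5 = -1)
m = -29 (m = -12 - 17 = -29)
Y(-4, 2)*m + Z(B(-1, 4)) = (20/3)*(-29) - 1 = -580/3 - 1 = -583/3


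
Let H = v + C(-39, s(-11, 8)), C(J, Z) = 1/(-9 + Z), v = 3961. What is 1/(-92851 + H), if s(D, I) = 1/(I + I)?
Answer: -143/12711286 ≈ -1.1250e-5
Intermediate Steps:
s(D, I) = 1/(2*I)
H = 566407/143 (H = 3961 + 1/(-9 + (½)/8) = 3961 + 1/(-9 + (½)*(⅛)) = 3961 + 1/(-9 + 1/16) = 3961 + 1/(-143/16) = 3961 - 16/143 = 566407/143 ≈ 3960.9)
1/(-92851 + H) = 1/(-92851 + 566407/143) = 1/(-12711286/143) = -143/12711286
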